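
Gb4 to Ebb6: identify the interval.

m13

G to E spans six letter names (G-A-B-C-D-E), plus an octave: a thirteenth.
A major thirteenth would be 21 semitones, but Gb4 to Ebb6 is 20 — one semitone narrower, making it a minor thirteenth.
(Equivalently, a compound minor sixth: a minor sixth plus an octave.)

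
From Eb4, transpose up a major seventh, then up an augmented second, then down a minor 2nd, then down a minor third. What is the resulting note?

Eb4 up a major seventh → D5 (11 semitones).
D5 up an augmented second → E#5 (3 semitones).
E#5 down a minor second → D##5 (1 semitone).
A minor third down from D##5 is B##4.

B##4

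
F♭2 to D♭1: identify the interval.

Descending from Fb2 to Db1 is the same interval as ascending Db1 to Fb2.
D to F spans three letter names (D-E-F), plus an octave, so the interval is some kind of tenth.
A major tenth would be 16 semitones, but Db1 to Fb2 is 15 — one semitone narrower, making it a minor tenth.
(Equivalently, a compound minor third: a minor third plus an octave.)

minor 10th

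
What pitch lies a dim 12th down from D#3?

Counting five letter names plus an octave down from D lands on G.
A diminished twelfth is 18 semitones; 18 semitones down from D#3 gives G##1.

G##1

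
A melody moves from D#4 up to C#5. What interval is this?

D to C spans seven letter names (D-E-F-G-A-B-C), so the interval is some kind of seventh.
A major seventh would be 11 semitones, but D#4 to C#5 is 10 — one semitone narrower, making it a minor seventh.

minor seventh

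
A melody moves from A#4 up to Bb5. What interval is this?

diminished ninth

A to B spans two letter names (A-B), plus an octave: a ninth.
A major ninth would be 14 semitones; A#4 to Bb5 is 12, two semitones narrower, so the interval is diminished.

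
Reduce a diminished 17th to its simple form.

d3

Each octave removed subtracts seven from the number: 17 − 14 = 3.
That makes a diminished seventeenth a compound diminished third — 2 octaves plus a diminished third.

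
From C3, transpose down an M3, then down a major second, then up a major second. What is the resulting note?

Ab2

A major third down from C3 is Ab2.
A major second down from Ab2 is Gb2.
Up a major second from Gb2: Ab2 (2 semitones up).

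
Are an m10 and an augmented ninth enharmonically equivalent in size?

Yes

A minor tenth = 15 semitones = an augmented ninth; enharmonically equal.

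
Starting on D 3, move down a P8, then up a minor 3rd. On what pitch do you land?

Down a perfect octave from D3: D2 (12 semitones down).
A minor third up from D2 is F2.

F 2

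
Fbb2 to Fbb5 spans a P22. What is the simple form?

Subtracting seven from the interval number removes an octave: 22 − 14 = 8.
That makes a perfect twenty-second a compound perfect octave — 2 octaves plus a perfect octave.

P8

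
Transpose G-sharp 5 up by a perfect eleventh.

C-sharp 7

Counting four letter names plus an octave up from G lands on C.
A perfect eleventh spans 17 semitones, so from G#5 the target pitch is C#7.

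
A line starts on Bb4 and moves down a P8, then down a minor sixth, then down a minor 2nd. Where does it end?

Bb4 down a perfect octave → Bb3 (12 semitones).
A minor sixth down from Bb3 is D3.
D3 down a minor second → C#3 (1 semitone).

C#3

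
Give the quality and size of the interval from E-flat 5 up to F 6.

major 9th

E to F spans two letter names (E-F), plus an octave — that makes it a ninth of some quality.
Eb5 to F6 is 14 semitones, matching the major ninth exactly, so the quality is major.
(Equivalently, a compound major second: a major second plus an octave.)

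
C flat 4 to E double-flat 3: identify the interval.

Descending from Cb4 to Ebb3 is the same interval as ascending Ebb3 to Cb4.
E to C spans six letter names (E-F-G-A-B-C) — that makes it a sixth of some quality.
Counting semitones, Ebb3→Cb4 is 9, which is the major sixth.

major 6th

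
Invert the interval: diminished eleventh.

First reduce the compound diminished eleventh to its simple form, a diminished fourth.
Interval numbers invert to sum to nine: 4 + 5 = 9, so a fourth inverts to a fifth.
The quality also flips — diminished becomes augmented — giving an augmented fifth.

augmented fifth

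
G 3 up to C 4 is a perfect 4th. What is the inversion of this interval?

Interval numbers invert to sum to nine: 4 + 5 = 9, so a fourth inverts to a fifth.
And perfect stays perfect under inversion, so we get a perfect fifth.

perfect fifth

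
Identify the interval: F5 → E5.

minor second

Descending from F5 to E5 is the same interval as ascending E5 to F5.
E to F spans two letter names (E-F), so the interval is some kind of second.
E5 to F5 is 1 semitone, a half step short of the major second (2), so this is minor.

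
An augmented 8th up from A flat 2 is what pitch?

A 3

An octave keeps the letter name A, an octave up from A.
Moving 13 semitones up from Ab2 (the size of an augmented octave) reaches A3.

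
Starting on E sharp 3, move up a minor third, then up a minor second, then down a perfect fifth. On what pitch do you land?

D 3

Up a minor third from E#3: G#3 (3 semitones up).
A minor second up from G#3 is A3.
Down a perfect fifth from A3: D3 (7 semitones down).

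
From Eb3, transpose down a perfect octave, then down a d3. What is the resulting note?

Eb3 down a perfect octave → Eb2 (12 semitones).
Down a diminished third from Eb2: C#2 (2 semitones down).

C#2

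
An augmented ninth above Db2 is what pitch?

E3

Counting two letter names plus an octave up from D lands on E.
Moving 15 semitones up from Db2 (the size of an augmented ninth) reaches E3.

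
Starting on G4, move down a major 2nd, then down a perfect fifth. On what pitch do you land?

G4 down a major second → F4 (2 semitones).
Down a perfect fifth from F4: Bb3 (7 semitones down).

Bb3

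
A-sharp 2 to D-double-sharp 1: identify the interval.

diminished twelfth

Descending from A#2 to D##1 is the same interval as ascending D##1 to A#2.
D to A spans five letter names (D-E-F-G-A), plus an octave, so the interval is some kind of twelfth.
The perfect twelfth is 19 semitones; here we have 18, one semitone narrower: diminished.
(Equivalently, a compound diminished fifth: a diminished fifth plus an octave.)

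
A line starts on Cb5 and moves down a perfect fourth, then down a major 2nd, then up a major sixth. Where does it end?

Cb5 down a perfect fourth → Gb4 (5 semitones).
A major second down from Gb4 is Fb4.
A major sixth up from Fb4 is Db5.

Db5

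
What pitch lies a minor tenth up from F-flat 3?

A-double-flat 4

Three letters up from F (plus an octave) reaches A.
Moving 15 semitones up from Fb3 (the size of a minor tenth) reaches Abb4.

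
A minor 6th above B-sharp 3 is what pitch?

G-sharp 4

Counting six letter names up from B lands on G.
Moving 8 semitones up from B#3 (the size of a minor sixth) reaches G#4.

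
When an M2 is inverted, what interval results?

Interval numbers invert to sum to nine: 2 + 7 = 9, so a second inverts to a seventh.
The quality also flips — major becomes minor — giving a minor seventh.

minor 7th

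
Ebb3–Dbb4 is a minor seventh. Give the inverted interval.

Inverted interval numbers add to nine, so a seventh pairs with a second (7 + 2 = 9).
The quality also flips — minor becomes major — giving a major second.

M2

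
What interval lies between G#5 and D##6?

G to D spans five letter names (G-A-B-C-D), so the interval is some kind of fifth.
G#5 to D##6 spans 8 semitones — one semitone wider than the perfect fifth (7) — giving an augmented fifth.

augmented 5th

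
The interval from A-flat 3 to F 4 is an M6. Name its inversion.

m3

Inverted interval numbers add to nine, so a sixth pairs with a third (6 + 3 = 9).
Quality inverts too: major becomes minor. That makes the inversion a minor third.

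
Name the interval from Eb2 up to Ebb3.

E to E is the same letter name, plus an octave: an octave.
The perfect octave is 12 semitones; here we have 11, one semitone narrower: diminished.

diminished octave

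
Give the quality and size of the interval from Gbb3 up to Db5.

augmented 12th

G to D spans five letter names (G-A-B-C-D), plus an octave — that makes it a twelfth of some quality.
A perfect twelfth would be 19 semitones; Gbb3 to Db5 is 20, one semitone wider, so the interval is augmented.
(Equivalently, a compound augmented fifth: an augmented fifth plus an octave.)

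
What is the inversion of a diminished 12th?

First reduce the compound diminished twelfth to its simple form, a diminished fifth.
Inverted interval numbers add to nine, so a fifth pairs with a fourth (5 + 4 = 9).
Quality inverts too: diminished becomes augmented. That makes the inversion an augmented fourth.

A4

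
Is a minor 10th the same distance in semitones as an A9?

A minor tenth = 15 semitones = an augmented ninth; enharmonically equal.

Yes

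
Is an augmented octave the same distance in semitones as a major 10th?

An augmented octave is 13 semitones but a major tenth is 16 semitones — different sizes.

No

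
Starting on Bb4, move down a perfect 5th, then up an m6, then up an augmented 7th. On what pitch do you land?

Down a perfect fifth from Bb4: Eb4 (7 semitones down).
Up a minor sixth from Eb4: Cb5 (8 semitones up).
Cb5 up an augmented seventh → B5 (12 semitones).

B5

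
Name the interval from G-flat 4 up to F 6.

G to F spans seven letter names (G-A-B-C-D-E-F), plus an octave — that makes it a fourteenth of some quality.
Gb4 to F6 is 23 semitones, matching the major fourteenth exactly, so the quality is major.
(Equivalently, a compound major seventh: a major seventh plus an octave.)

major fourteenth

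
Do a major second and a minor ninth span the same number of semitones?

A major second is 2 semitones but a minor ninth is 13 semitones — different sizes.

No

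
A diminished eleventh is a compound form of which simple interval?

Subtracting seven from the interval number removes an octave: 11 − 7 = 4.
So a diminished eleventh is an octave plus a diminished fourth. The quality is unchanged.

diminished 4th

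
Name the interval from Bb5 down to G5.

minor third

Descending from Bb5 to G5 is the same interval as ascending G5 to Bb5.
G to B spans three letter names (G-A-B), so the interval is some kind of third.
A major third would be 4 semitones, but G5 to Bb5 is 3 — one semitone narrower, making it a minor third.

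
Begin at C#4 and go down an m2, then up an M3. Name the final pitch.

D##4

C#4 down a minor second → B#3 (1 semitone).
B#3 up a major third → D##4 (4 semitones).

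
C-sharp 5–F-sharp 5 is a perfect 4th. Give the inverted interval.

P5

The rule of nine gives the new number: 9 − 4 = 5, so a fourth becomes a fifth.
Quality inverts too: perfect stays perfect. That makes the inversion a perfect fifth.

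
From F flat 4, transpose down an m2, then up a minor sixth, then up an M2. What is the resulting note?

Fb4 down a minor second → Eb4 (1 semitone).
Eb4 up a minor sixth → Cb5 (8 semitones).
Cb5 up a major second → Db5 (2 semitones).

D flat 5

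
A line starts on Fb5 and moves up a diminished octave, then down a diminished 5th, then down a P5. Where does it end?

Ebb5

Up a diminished octave from Fb5: Fbb6 (11 semitones up).
Fbb6 down a diminished fifth → Bbb5 (6 semitones).
A perfect fifth down from Bbb5 is Ebb5.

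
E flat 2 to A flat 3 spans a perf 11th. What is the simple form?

Subtracting seven from the interval number removes an octave: 11 − 7 = 4.
Quality carries through unchanged, so the simple form is a perfect fourth.

perfect fourth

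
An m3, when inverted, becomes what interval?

M6

Interval numbers invert to sum to nine: 3 + 6 = 9, so a third inverts to a sixth.
And minor becomes major under inversion, so we get a major sixth.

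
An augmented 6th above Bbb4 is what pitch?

G5

Counting six letter names up from B lands on G.
An augmented sixth is 10 semitones; 10 semitones up from Bbb4 gives G5.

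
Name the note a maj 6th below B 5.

Counting six letter names down from B lands on D.
Moving 9 semitones down from B5 (the size of a major sixth) reaches D5.

D 5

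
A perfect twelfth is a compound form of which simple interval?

perfect 5th

Each octave removed subtracts seven from the number: 12 − 7 = 5.
Quality carries through unchanged, so the simple form is a perfect fifth.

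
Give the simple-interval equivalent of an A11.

Take out an octave (7 from the number): 11 − 7 = 4.
So an augmented eleventh is an octave plus an augmented fourth. The quality is unchanged.

augmented fourth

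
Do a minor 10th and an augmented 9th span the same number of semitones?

Yes

A minor tenth = 15 semitones = an augmented ninth; enharmonically equal.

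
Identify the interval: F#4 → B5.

perfect eleventh

F to B spans four letter names (F-G-A-B), plus an octave — that makes it an eleventh of some quality.
Counting semitones, F#4→B5 is 17, which is the perfect eleventh.
(Equivalently, a compound perfect fourth: a perfect fourth plus an octave.)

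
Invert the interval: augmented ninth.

First reduce the compound augmented ninth to its simple form, an augmented second.
Inverted interval numbers add to nine, so a second pairs with a seventh (2 + 7 = 9).
The quality also flips — augmented becomes diminished — giving a diminished seventh.

d7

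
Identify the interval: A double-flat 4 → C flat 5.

M3

A to C spans three letter names (A-B-C): a third.
Abb4 to Cb5 is 4 semitones, matching the major third exactly, so the quality is major.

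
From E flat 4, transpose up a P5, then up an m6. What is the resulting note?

G flat 5

A perfect fifth up from Eb4 is Bb4.
Bb4 up a minor sixth → Gb5 (8 semitones).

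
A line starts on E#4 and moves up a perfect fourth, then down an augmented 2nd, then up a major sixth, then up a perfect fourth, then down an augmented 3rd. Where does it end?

Fb5

Up a perfect fourth from E#4: A#4 (5 semitones up).
Down an augmented second from A#4: G4 (3 semitones down).
A major sixth up from G4 is E5.
Up a perfect fourth from E5: A5 (5 semitones up).
An augmented third down from A5 is Fb5.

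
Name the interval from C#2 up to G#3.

C to G spans five letter names (C-D-E-F-G), plus an octave, so the interval is some kind of twelfth.
C#2 to G#3 is 19 semitones, matching the perfect twelfth exactly, so the quality is perfect.
(Equivalently, a compound perfect fifth: a perfect fifth plus an octave.)

perfect twelfth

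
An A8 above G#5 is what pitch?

G##6

For an octave the letter name doesn't change: still G, an octave up.
An augmented octave is 13 semitones; 13 semitones up from G#5 gives G##6.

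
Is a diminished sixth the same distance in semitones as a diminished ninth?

7 semitones (diminished sixth) vs 12 semitones (diminished ninth): not equal.

No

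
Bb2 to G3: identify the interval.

major 6th

B to G spans six letter names (B-C-D-E-F-G), so the interval is some kind of sixth.
Bb2 to G3 is 9 semitones, matching the major sixth exactly, so the quality is major.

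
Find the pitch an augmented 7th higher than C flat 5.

Counting seven letter names up from C lands on B.
Moving 12 semitones up from Cb5 (the size of an augmented seventh) reaches B5.

B 5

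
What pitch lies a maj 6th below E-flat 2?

The sixth takes the letter from E down to G.
A major sixth spans 9 semitones, so from Eb2 the target pitch is Gb1.

G-flat 1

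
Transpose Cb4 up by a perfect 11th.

Fb5

Four letters up from C (plus an octave) reaches F.
A perfect eleventh is 17 semitones; 17 semitones up from Cb4 gives Fb5.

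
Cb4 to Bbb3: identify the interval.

M2

Descending from Cb4 to Bbb3 is the same interval as ascending Bbb3 to Cb4.
B to C spans two letter names (B-C): a second.
Bbb3 to Cb4 is 2 semitones, matching the major second exactly, so the quality is major.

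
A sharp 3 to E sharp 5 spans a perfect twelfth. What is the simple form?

Take out an octave (7 from the number): 12 − 7 = 5.
So a perfect twelfth is an octave plus a perfect fifth. The quality is unchanged.

perfect 5th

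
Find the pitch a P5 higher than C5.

Counting five letter names up from C lands on G.
A perfect fifth spans 7 semitones, so from C5 the target pitch is G5.

G5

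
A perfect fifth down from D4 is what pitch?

Five letter names down from D: G.
A perfect fifth is 7 semitones; 7 semitones down from D4 gives G3.

G3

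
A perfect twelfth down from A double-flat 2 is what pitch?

D double-flat 1

Five letters down from A (plus an octave) reaches D.
Moving 19 semitones down from Abb2 (the size of a perfect twelfth) reaches Dbb1.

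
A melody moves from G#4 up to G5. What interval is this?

d8

G to G is the same letter name, plus an octave, so the interval is some kind of octave.
The perfect octave is 12 semitones; here we have 11, one semitone narrower: diminished.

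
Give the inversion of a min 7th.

M2

Interval numbers invert to sum to nine: 7 + 2 = 9, so a seventh inverts to a second.
And minor becomes major under inversion, so we get a major second.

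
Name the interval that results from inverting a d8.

augmented unison

Inverted interval numbers add to nine, so an octave pairs with a unison (8 + 1 = 9).
Quality inverts too: diminished becomes augmented. That makes the inversion an augmented unison.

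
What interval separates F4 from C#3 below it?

diminished 11th

Descending from F4 to C#3 is the same interval as ascending C#3 to F4.
C to F spans four letter names (C-D-E-F), plus an octave: an eleventh.
C#3 to F4 spans 16 semitones — one semitone narrower than the perfect eleventh (17) — giving a diminished eleventh.
(Equivalently, a compound diminished fourth: a diminished fourth plus an octave.)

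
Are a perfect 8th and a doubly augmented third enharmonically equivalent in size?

No

12 semitones (perfect octave) vs 6 semitones (doubly augmented third): not equal.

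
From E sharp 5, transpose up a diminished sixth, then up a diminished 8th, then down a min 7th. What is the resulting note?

Up a diminished sixth from E#5: C6 (7 semitones up).
C6 up a diminished octave → Cb7 (11 semitones).
A minor seventh down from Cb7 is Db6.

D flat 6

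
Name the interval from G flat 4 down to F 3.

m9

Descending from Gb4 to F3 is the same interval as ascending F3 to Gb4.
F to G spans two letter names (F-G), plus an octave: a ninth.
A major ninth would be 14 semitones, but F3 to Gb4 is 13 — one semitone narrower, making it a minor ninth.
(Equivalently, a compound minor second: a minor second plus an octave.)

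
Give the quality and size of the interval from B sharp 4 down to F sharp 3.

Descending from B#4 to F#3 is the same interval as ascending F#3 to B#4.
F to B spans four letter names (F-G-A-B), plus an octave, so the interval is some kind of eleventh.
F#3 to B#4 spans 18 semitones — one semitone wider than the perfect eleventh (17) — giving an augmented eleventh.
(Equivalently, a compound augmented fourth: an augmented fourth plus an octave.)

augmented eleventh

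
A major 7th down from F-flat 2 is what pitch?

G-double-flat 1

Counting seven letter names down from F lands on G.
Moving 11 semitones down from Fb2 (the size of a major seventh) reaches Gbb1.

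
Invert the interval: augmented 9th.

First reduce the compound augmented ninth to its simple form, an augmented second.
Inverted interval numbers add to nine, so a second pairs with a seventh (2 + 7 = 9).
Quality inverts too: augmented becomes diminished. That makes the inversion a diminished seventh.

d7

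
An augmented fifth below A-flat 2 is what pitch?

Counting five letter names down from A lands on D.
An augmented fifth is 8 semitones; 8 semitones down from Ab2 gives Dbb2.

D-double-flat 2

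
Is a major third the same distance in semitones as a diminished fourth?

Yes

A major third = 4 semitones = a diminished fourth; enharmonically equal.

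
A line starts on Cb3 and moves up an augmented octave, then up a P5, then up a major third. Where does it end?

B4

Up an augmented octave from Cb3: C4 (13 semitones up).
A perfect fifth up from C4 is G4.
Up a major third from G4: B4 (4 semitones up).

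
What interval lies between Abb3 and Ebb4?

A to E spans five letter names (A-B-C-D-E): a fifth.
Counting semitones, Abb3→Ebb4 is 7, which is the perfect fifth.

P5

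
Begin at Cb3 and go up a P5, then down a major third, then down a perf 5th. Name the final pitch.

Abb2

Up a perfect fifth from Cb3: Gb3 (7 semitones up).
Down a major third from Gb3: Ebb3 (4 semitones down).
Ebb3 down a perfect fifth → Abb2 (7 semitones).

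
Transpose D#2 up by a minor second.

E2

The second takes the letter from D up to E.
A minor second is 1 semitone; 1 semitone up from D#2 gives E2.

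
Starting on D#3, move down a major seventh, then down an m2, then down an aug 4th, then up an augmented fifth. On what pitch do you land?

E#2

A major seventh down from D#3 is E2.
E2 down a minor second → D#2 (1 semitone).
An augmented fourth down from D#2 is A1.
Up an augmented fifth from A1: E#2 (8 semitones up).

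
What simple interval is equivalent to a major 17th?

major 3rd

Take out 2 octaves (14 from the number): 17 − 14 = 3.
Quality carries through unchanged, so the simple form is a major third.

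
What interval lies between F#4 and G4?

F to G spans two letter names (F-G): a second.
F#4 to G4 is 1 semitone, a half step short of the major second (2), so this is minor.

minor 2nd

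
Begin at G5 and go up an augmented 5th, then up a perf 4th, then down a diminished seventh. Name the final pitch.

A##5

Up an augmented fifth from G5: D#6 (8 semitones up).
A perfect fourth up from D#6 is G#6.
Down a diminished seventh from G#6: A##5 (9 semitones down).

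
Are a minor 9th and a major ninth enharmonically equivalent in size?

A minor ninth is 13 semitones but a major ninth is 14 semitones — different sizes.

No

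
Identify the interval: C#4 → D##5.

C to D spans two letter names (C-D), plus an octave — that makes it a ninth of some quality.
A major ninth would be 14 semitones; C#4 to D##5 is 15, one semitone wider, so the interval is augmented.
(Equivalently, a compound augmented second: an augmented second plus an octave.)

augmented ninth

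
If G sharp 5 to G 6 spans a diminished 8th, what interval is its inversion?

The rule of nine gives the new number: 9 − 8 = 1, so an octave becomes a unison.
The quality also flips — diminished becomes augmented — giving an augmented unison.

augmented 1st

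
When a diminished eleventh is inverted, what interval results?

augmented fifth

First reduce the compound diminished eleventh to its simple form, a diminished fourth.
Inverted interval numbers add to nine, so a fourth pairs with a fifth (4 + 5 = 9).
Quality inverts too: diminished becomes augmented. That makes the inversion an augmented fifth.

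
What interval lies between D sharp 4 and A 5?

diminished twelfth

D to A spans five letter names (D-E-F-G-A), plus an octave, so the interval is some kind of twelfth.
D#4 to A5 spans 18 semitones — one semitone narrower than the perfect twelfth (19) — giving a diminished twelfth.
(Equivalently, a compound diminished fifth: a diminished fifth plus an octave.)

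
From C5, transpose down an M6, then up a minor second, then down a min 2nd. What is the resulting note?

Down a major sixth from C5: Eb4 (9 semitones down).
Up a minor second from Eb4: Fb4 (1 semitone up).
A minor second down from Fb4 is Eb4.

Eb4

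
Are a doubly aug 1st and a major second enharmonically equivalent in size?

Both span 2 semitones: a doubly augmented unison and a major second are the same chromatic distance.

Yes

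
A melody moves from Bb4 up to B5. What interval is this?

B to B is the same letter name, plus an octave: an octave.
Bb4 to B5 spans 13 semitones — one semitone wider than the perfect octave (12) — giving an augmented octave.

augmented octave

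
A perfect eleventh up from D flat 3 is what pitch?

G flat 4

Counting four letter names plus an octave up from D lands on G.
A perfect eleventh is 17 semitones; 17 semitones up from Db3 gives Gb4.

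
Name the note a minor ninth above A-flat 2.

B-double-flat 3

The ninth's letter: A up two letter names plus an octave → B.
Moving 13 semitones up from Ab2 (the size of a minor ninth) reaches Bbb3.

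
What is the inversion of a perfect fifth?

The rule of nine gives the new number: 9 − 5 = 4, so a fifth becomes a fourth.
The quality also flips — perfect stays perfect — giving a perfect fourth.

P4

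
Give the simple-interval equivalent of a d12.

Subtracting seven from the interval number removes an octave: 12 − 7 = 5.
That makes a diminished twelfth a compound diminished fifth — an octave plus a diminished fifth.

d5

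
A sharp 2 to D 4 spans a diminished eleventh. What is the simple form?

diminished 4th

Take out an octave (7 from the number): 11 − 7 = 4.
That makes a diminished eleventh a compound diminished fourth — an octave plus a diminished fourth.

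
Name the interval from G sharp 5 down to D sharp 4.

Descending from G#5 to D#4 is the same interval as ascending D#4 to G#5.
D to G spans four letter names (D-E-F-G), plus an octave, so the interval is some kind of eleventh.
The perfect eleventh spans 17 semitones, and D#4 to G#5 is exactly 17 semitones — so this is a perfect eleventh.
(Equivalently, a compound perfect fourth: a perfect fourth plus an octave.)

perfect eleventh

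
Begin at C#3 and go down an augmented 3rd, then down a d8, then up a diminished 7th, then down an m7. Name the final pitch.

Ab1

Down an augmented third from C#3: Ab2 (5 semitones down).
A diminished octave down from Ab2 is A1.
Up a diminished seventh from A1: Gb2 (9 semitones up).
A minor seventh down from Gb2 is Ab1.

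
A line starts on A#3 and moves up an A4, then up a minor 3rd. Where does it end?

An augmented fourth up from A#3 is D##4.
Up a minor third from D##4: F##4 (3 semitones up).

F##4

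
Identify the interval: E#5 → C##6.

major sixth

E to C spans six letter names (E-F-G-A-B-C) — that makes it a sixth of some quality.
E#5 to C##6 is 9 semitones, matching the major sixth exactly, so the quality is major.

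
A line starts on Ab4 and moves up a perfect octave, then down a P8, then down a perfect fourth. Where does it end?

Ab4 up a perfect octave → Ab5 (12 semitones).
Down a perfect octave from Ab5: Ab4 (12 semitones down).
Ab4 down a perfect fourth → Eb4 (5 semitones).

Eb4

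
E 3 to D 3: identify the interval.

Descending from E3 to D3 is the same interval as ascending D3 to E3.
D to E spans two letter names (D-E): a second.
The major second spans 2 semitones, and D3 to E3 is exactly 2 semitones — so this is a major second.

major second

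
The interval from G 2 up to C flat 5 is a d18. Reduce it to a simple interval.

Each octave removed subtracts seven from the number: 18 − 14 = 4.
So a diminished eighteenth is 2 octaves plus a diminished fourth. The quality is unchanged.

d4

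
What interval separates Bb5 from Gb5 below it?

major 3rd

Descending from Bb5 to Gb5 is the same interval as ascending Gb5 to Bb5.
G to B spans three letter names (G-A-B): a third.
The major third spans 4 semitones, and Gb5 to Bb5 is exactly 4 semitones — so this is a major third.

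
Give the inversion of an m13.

major 3rd

First reduce the compound minor thirteenth to its simple form, a minor sixth.
Inverted interval numbers add to nine, so a sixth pairs with a third (6 + 3 = 9).
Quality inverts too: minor becomes major. That makes the inversion a major third.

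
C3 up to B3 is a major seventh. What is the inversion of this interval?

Inverted interval numbers add to nine, so a seventh pairs with a second (7 + 2 = 9).
Quality inverts too: major becomes minor. That makes the inversion a minor second.

m2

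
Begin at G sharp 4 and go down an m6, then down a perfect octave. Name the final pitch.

B sharp 2

Down a minor sixth from G#4: B#3 (8 semitones down).
B#3 down a perfect octave → B#2 (12 semitones).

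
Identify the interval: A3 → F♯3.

Descending from A3 to F#3 is the same interval as ascending F#3 to A3.
F to A spans three letter names (F-G-A), so the interval is some kind of third.
A major third would be 4 semitones, but F#3 to A3 is 3 — one semitone narrower, making it a minor third.

m3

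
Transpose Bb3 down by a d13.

Six letters down from B (plus an octave) reaches D.
Moving 19 semitones down from Bb3 (the size of a diminished thirteenth) reaches D#2.

D#2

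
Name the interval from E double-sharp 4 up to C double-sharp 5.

minor 6th

E to C spans six letter names (E-F-G-A-B-C) — that makes it a sixth of some quality.
At 8 semitones, E##4→C##5 falls one short of a major sixth: minor.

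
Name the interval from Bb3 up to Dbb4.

B to D spans three letter names (B-C-D) — that makes it a third of some quality.
A major third would be 4 semitones; Bb3 to Dbb4 is 2, two semitones narrower, so the interval is diminished.

diminished 3rd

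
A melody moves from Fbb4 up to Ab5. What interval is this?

A10

F to A spans three letter names (F-G-A), plus an octave, so the interval is some kind of tenth.
A major tenth would be 16 semitones; Fbb4 to Ab5 is 17, one semitone wider, so the interval is augmented.
(Equivalently, a compound augmented third: an augmented third plus an octave.)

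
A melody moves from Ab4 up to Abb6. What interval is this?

A to A is the same letter name, plus 2 octaves — that makes it a fifteenth of some quality.
A perfect fifteenth would be 24 semitones; Ab4 to Abb6 is 23, one semitone narrower, so the interval is diminished.
(Equivalently, a compound diminished octave: a diminished octave plus an octave.)

diminished fifteenth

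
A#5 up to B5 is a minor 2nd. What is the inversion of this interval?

major seventh

The rule of nine gives the new number: 9 − 2 = 7, so a second becomes a seventh.
The quality also flips — minor becomes major — giving a major seventh.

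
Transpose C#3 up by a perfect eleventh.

F#4

The eleventh's letter: C up four letter names plus an octave → F.
Moving 17 semitones up from C#3 (the size of a perfect eleventh) reaches F#4.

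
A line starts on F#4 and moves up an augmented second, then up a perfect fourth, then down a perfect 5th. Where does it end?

Up an augmented second from F#4: G##4 (3 semitones up).
Up a perfect fourth from G##4: C##5 (5 semitones up).
A perfect fifth down from C##5 is F##4.

F##4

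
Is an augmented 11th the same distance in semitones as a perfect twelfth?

An augmented eleventh spans 18 semitones; a perfect twelfth spans 19 semitones. They differ by 1.

No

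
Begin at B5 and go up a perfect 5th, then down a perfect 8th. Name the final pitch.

A perfect fifth up from B5 is F#6.
Down a perfect octave from F#6: F#5 (12 semitones down).

F#5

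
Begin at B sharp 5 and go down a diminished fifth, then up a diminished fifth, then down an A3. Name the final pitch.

G 5

Down a diminished fifth from B#5: E##5 (6 semitones down).
A diminished fifth up from E##5 is B#5.
Down an augmented third from B#5: G5 (5 semitones down).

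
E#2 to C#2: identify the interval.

major third

Descending from E#2 to C#2 is the same interval as ascending C#2 to E#2.
C to E spans three letter names (C-D-E), so the interval is some kind of third.
Counting semitones, C#2→E#2 is 4, which is the major third.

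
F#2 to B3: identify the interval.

F to B spans four letter names (F-G-A-B), plus an octave — that makes it an eleventh of some quality.
The perfect eleventh spans 17 semitones, and F#2 to B3 is exactly 17 semitones — so this is a perfect eleventh.
(Equivalently, a compound perfect fourth: a perfect fourth plus an octave.)

perfect eleventh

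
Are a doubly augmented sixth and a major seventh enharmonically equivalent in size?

A doubly augmented sixth spans 11 semitones, and a major seventh also spans 11 semitones — they're enharmonic.

Yes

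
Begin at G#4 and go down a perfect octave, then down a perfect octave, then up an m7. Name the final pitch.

A perfect octave down from G#4 is G#3.
Down a perfect octave from G#3: G#2 (12 semitones down).
G#2 up a minor seventh → F#3 (10 semitones).

F#3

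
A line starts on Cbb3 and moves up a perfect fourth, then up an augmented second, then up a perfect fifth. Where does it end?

Cbb3 up a perfect fourth → Fbb3 (5 semitones).
Fbb3 up an augmented second → Gb3 (3 semitones).
Up a perfect fifth from Gb3: Db4 (7 semitones up).

Db4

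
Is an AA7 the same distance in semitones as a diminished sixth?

A doubly augmented seventh is 13 semitones but a diminished sixth is 7 semitones — different sizes.

No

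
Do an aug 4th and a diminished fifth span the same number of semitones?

An augmented fourth = 6 semitones = a diminished fifth; enharmonically equal.

Yes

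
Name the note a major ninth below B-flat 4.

A-flat 3

Two letters down from B (plus an octave) reaches A.
Moving 14 semitones down from Bb4 (the size of a major ninth) reaches Ab3.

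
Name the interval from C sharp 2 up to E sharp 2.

C to E spans three letter names (C-D-E), so the interval is some kind of third.
Counting semitones, C#2→E#2 is 4, which is the major third.

M3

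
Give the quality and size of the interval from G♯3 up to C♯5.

perfect eleventh

G to C spans four letter names (G-A-B-C), plus an octave — that makes it an eleventh of some quality.
G#3 to C#5 is 17 semitones, matching the perfect eleventh exactly, so the quality is perfect.
(Equivalently, a compound perfect fourth: a perfect fourth plus an octave.)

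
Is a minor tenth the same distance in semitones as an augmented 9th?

Yes

A minor tenth = 15 semitones = an augmented ninth; enharmonically equal.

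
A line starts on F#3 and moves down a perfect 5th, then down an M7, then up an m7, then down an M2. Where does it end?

F#3 down a perfect fifth → B2 (7 semitones).
A major seventh down from B2 is C2.
A minor seventh up from C2 is Bb2.
A major second down from Bb2 is Ab2.

Ab2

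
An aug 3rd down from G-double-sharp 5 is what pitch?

Three letter names down from G: E.
Moving 5 semitones down from G##5 (the size of an augmented third) reaches E5.

E 5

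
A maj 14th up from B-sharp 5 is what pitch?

The fourteenth's letter: B up seven letter names plus an octave → A.
A major fourteenth is 23 semitones; 23 semitones up from B#5 gives A##7.

A-double-sharp 7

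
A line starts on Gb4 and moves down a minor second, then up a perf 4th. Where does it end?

Bb4

Gb4 down a minor second → F4 (1 semitone).
F4 up a perfect fourth → Bb4 (5 semitones).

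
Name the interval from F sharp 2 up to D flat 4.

F to D spans six letter names (F-G-A-B-C-D), plus an octave — that makes it a thirteenth of some quality.
F#2 to Db4 spans 19 semitones — two semitones narrower than the major thirteenth (21) — giving a diminished thirteenth.
(Equivalently, a compound diminished sixth: a diminished sixth plus an octave.)

diminished thirteenth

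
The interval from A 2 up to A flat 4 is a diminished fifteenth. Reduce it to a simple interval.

Take out an octave (7 from the number): 15 − 7 = 8.
That makes a diminished fifteenth a compound diminished octave — an octave plus a diminished octave.

d8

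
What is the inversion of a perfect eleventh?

perfect 5th

First reduce the compound perfect eleventh to its simple form, a perfect fourth.
Inverted interval numbers add to nine, so a fourth pairs with a fifth (4 + 5 = 9).
And perfect stays perfect under inversion, so we get a perfect fifth.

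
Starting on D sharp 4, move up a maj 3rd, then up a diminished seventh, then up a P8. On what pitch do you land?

E 6

A major third up from D#4 is F##4.
Up a diminished seventh from F##4: E5 (9 semitones up).
E5 up a perfect octave → E6 (12 semitones).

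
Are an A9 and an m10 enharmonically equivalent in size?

Yes

An augmented ninth spans 15 semitones, and a minor tenth also spans 15 semitones — they're enharmonic.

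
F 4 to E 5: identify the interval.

F to E spans seven letter names (F-G-A-B-C-D-E), so the interval is some kind of seventh.
The major seventh spans 11 semitones, and F4 to E5 is exactly 11 semitones — so this is a major seventh.

major seventh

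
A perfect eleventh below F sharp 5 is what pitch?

Counting four letter names plus an octave down from F lands on C.
Moving 17 semitones down from F#5 (the size of a perfect eleventh) reaches C#4.

C sharp 4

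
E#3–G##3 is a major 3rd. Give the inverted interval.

m6

Interval numbers invert to sum to nine: 3 + 6 = 9, so a third inverts to a sixth.
Quality inverts too: major becomes minor. That makes the inversion a minor sixth.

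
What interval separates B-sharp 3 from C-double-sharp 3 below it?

Descending from B#3 to C##3 is the same interval as ascending C##3 to B#3.
C to B spans seven letter names (C-D-E-F-G-A-B), so the interval is some kind of seventh.
A major seventh would be 11 semitones, but C##3 to B#3 is 10 — one semitone narrower, making it a minor seventh.

minor seventh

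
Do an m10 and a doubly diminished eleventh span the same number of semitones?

A minor tenth spans 15 semitones, and a doubly diminished eleventh also spans 15 semitones — they're enharmonic.

Yes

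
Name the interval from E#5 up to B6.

diminished twelfth

E to B spans five letter names (E-F-G-A-B), plus an octave — that makes it a twelfth of some quality.
The perfect twelfth is 19 semitones; here we have 18, one semitone narrower: diminished.
(Equivalently, a compound diminished fifth: a diminished fifth plus an octave.)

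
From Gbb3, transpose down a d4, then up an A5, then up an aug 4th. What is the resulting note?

Down a diminished fourth from Gbb3: Db3 (4 semitones down).
An augmented fifth up from Db3 is A3.
An augmented fourth up from A3 is D#4.

D#4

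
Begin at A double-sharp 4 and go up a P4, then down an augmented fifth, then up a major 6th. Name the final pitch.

Up a perfect fourth from A##4: D##5 (5 semitones up).
An augmented fifth down from D##5 is G#4.
G#4 up a major sixth → E#5 (9 semitones).

E sharp 5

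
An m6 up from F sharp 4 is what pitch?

D 5

Counting six letter names up from F lands on D.
A minor sixth is 8 semitones; 8 semitones up from F#4 gives D5.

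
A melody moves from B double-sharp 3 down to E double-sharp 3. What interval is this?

Descending from B##3 to E##3 is the same interval as ascending E##3 to B##3.
E to B spans five letter names (E-F-G-A-B), so the interval is some kind of fifth.
The perfect fifth spans 7 semitones, and E##3 to B##3 is exactly 7 semitones — so this is a perfect fifth.

P5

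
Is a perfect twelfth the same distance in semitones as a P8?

No

A perfect twelfth is 19 semitones but a perfect octave is 12 semitones — different sizes.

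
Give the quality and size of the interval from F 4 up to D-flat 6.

F to D spans six letter names (F-G-A-B-C-D), plus an octave, so the interval is some kind of thirteenth.
F4 to Db6 is 20 semitones, a half step short of the major thirteenth (21), so this is minor.
(Equivalently, a compound minor sixth: a minor sixth plus an octave.)

minor thirteenth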